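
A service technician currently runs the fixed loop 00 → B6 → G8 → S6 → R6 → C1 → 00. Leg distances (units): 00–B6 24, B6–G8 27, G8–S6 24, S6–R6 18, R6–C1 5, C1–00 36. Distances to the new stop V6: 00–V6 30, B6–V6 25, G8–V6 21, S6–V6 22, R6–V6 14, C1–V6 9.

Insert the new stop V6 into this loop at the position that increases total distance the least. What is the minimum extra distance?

Minimum extra distance: 3, inserting V6 between C1 and 00.

Insertion cost between consecutive stops i–j is d(i,V6) + d(V6,j) − d(i,j):
  between 00 and B6: 30 + 25 − 24 = 31
  between B6 and G8: 25 + 21 − 27 = 19
  between G8 and S6: 21 + 22 − 24 = 19
  between S6 and R6: 22 + 14 − 18 = 18
  between R6 and C1: 14 + 9 − 5 = 18
  between C1 and 00: 9 + 30 − 36 = 3
Cheapest insertion is between C1 and 00, adding 3.
New total = 134 + 3 = 137.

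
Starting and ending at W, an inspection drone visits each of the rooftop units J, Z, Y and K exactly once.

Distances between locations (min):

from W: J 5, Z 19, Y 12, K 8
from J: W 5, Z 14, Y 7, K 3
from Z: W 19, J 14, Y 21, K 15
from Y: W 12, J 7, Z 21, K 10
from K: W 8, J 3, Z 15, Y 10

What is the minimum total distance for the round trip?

56 min — the shortest possible round trip.

There are 12 distinct closed tours to check (reversals are equivalent).
W → J → Z → Y → K → W: 5+14+21+10+8 = 58
W → J → Z → K → Y → W: 5+14+15+10+12 = 56
W → J → Y → Z → K → W: 5+7+21+15+8 = 56
W → J → Y → K → Z → W: 5+7+10+15+19 = 56
W → J → K → Z → Y → W: 5+3+15+21+12 = 56
W → J → K → Y → Z → W: 5+3+10+21+19 = 58
W → Z → J → Y → K → W: 19+14+7+10+8 = 58
W → Z → J → K → Y → W: 19+14+3+10+12 = 58
W → Z → Y → J → K → W: 19+21+7+3+8 = 58
W → Z → K → J → Y → W: 19+15+3+7+12 = 56
W → Y → J → Z → K → W: 12+7+14+15+8 = 56
W → Y → Z → J → K → W: 12+21+14+3+8 = 58
The minimum is 56.
One optimal route: W → J → Z → K → Y → W (or its reverse).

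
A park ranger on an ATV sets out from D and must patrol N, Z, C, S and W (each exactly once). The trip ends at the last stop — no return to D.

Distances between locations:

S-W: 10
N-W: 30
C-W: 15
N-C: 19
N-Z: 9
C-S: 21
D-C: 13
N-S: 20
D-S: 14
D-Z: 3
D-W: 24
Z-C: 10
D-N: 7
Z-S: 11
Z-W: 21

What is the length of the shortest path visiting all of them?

There are 5! = 120 possible orderings.
D - N - Z - C - S - W: 7+9+10+21+10 = 57
D - N - Z - C - W - S: 7+9+10+15+10 = 51
D - N - Z - S - C - W: 7+9+11+21+15 = 63
D - N - Z - S - W - C: 7+9+11+10+15 = 52
D - N - Z - W - C - S: 7+9+21+15+21 = 73
D - N - Z - W - S - C: 7+9+21+10+21 = 68
D - N - C - Z - S - W: 7+19+10+11+10 = 57
D - N - C - Z - W - S: 7+19+10+21+10 = 67
D - N - C - S - Z - W: 7+19+21+11+21 = 79
D - N - C - S - W - Z: 7+19+21+10+21 = 78
D - N - C - W - Z - S: 7+19+15+21+11 = 73
D - N - C - W - S - Z: 7+19+15+10+11 = 62
D - N - S - Z - C - W: 7+20+11+10+15 = 63
D - N - S - Z - W - C: 7+20+11+21+15 = 74
… (106 more)
The minimum is 51.
One shortest path: D → N → Z → C → W → S.

Shortest open route: 51.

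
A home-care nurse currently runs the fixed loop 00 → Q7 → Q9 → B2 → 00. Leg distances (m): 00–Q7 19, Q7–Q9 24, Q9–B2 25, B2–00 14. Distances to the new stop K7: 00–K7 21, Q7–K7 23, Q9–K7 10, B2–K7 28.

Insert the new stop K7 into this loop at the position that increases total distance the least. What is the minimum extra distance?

Minimum extra distance: 9 m, inserting K7 between Q7 and Q9.

Insertion cost between consecutive stops i–j is d(i,K7) + d(K7,j) − d(i,j):
  between 00 and Q7: 21 + 23 − 19 = 25
  between Q7 and Q9: 23 + 10 − 24 = 9
  between Q9 and B2: 10 + 28 − 25 = 13
  between B2 and 00: 28 + 21 − 14 = 35
Cheapest insertion is between Q7 and Q9, adding 9.
New total = 82 + 9 = 91.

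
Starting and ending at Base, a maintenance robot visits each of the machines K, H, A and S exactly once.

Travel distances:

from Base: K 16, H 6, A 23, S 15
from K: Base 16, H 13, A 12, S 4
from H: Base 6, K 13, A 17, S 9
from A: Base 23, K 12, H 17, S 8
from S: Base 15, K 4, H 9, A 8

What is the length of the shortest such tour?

Minimum total distance: 51.

With 4 stops there are 4!/2 = 12 distinct round trips (a route and its reverse cost the same).
Base-K-H-A-S-Base: 16+13+17+8+15 = 69
Base-K-H-S-A-Base: 16+13+9+8+23 = 69
Base-K-A-H-S-Base: 16+12+17+9+15 = 69
Base-K-A-S-H-Base: 16+12+8+9+6 = 51
Base-K-S-H-A-Base: 16+4+9+17+23 = 69
Base-K-S-A-H-Base: 16+4+8+17+6 = 51
Base-H-K-A-S-Base: 6+13+12+8+15 = 54
Base-H-K-S-A-Base: 6+13+4+8+23 = 54
Base-H-A-K-S-Base: 6+17+12+4+15 = 54
Base-H-S-K-A-Base: 6+9+4+12+23 = 54
Base-A-K-H-S-Base: 23+12+13+9+15 = 72
Base-A-H-K-S-Base: 23+17+13+4+15 = 72
The minimum is 51.
One optimal route: Base → K → A → S → H → Base (or its reverse).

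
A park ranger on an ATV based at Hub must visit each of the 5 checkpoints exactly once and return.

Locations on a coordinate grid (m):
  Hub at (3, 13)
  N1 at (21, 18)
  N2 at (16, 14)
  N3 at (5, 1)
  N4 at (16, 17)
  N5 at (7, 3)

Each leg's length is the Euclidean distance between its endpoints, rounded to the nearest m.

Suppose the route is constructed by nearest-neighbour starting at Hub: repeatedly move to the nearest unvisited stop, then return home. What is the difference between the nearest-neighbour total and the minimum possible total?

Hub: N5=11, N3=12, N2=13, N4=14, N1=19 ⇒ N5
N5: N3=3, N2=14, N4=17, N1=21 ⇒ N3
N3: N2=17, N4=19, N1=23 ⇒ N2
N2: N4=3, N1=6 ⇒ N4
N4: N1=5 ⇒ N1
NN route Hub → N5 → N3 → N2 → N4 → N1 → Hub costs 58.
Optimal: Hub → N3 → N5 → N2 → N1 → N4 → Hub costs 54 (by enumerating all 60 distinct tours).
Excess = 58 − 54 = 4.

Excess over optimum: 4 m.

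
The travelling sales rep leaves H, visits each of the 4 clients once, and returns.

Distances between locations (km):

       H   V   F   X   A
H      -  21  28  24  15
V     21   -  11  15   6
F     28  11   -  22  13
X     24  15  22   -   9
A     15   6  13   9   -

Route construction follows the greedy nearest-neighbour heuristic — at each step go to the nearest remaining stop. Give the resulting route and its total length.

From H: distances to unvisited — A=15, V=21, X=24, F=28. Nearest is A (15).
From A: distances to unvisited — V=6, X=9, F=13. Nearest is V (6).
From V: distances to unvisited — F=11, X=15. Nearest is F (11).
From F: distances to unvisited — X=22. Nearest is X (22).
Return X→H: 24.
Total = 15 + 6 + 11 + 22 + 24 = 78.

Nearest-neighbour total = 78 km; route H → A → V → F → X → H.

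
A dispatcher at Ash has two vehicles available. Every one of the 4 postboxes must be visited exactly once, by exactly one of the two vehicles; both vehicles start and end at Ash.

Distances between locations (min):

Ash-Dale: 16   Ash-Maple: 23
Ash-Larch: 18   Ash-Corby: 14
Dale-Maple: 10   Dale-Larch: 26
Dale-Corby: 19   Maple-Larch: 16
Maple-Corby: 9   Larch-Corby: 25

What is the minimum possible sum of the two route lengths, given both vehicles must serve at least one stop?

85 min — the smallest possible combined total.

There are 2^3 − 1 = 7 ways to divide the 4 stops into two non-empty groups. For each, the best each vehicle can do is its own shortest tour through its group:
  {Dale} + {Maple, Larch, Corby}: 32 + 57 = 89
  {Maple} + {Dale, Larch, Corby}: 46 + 77 = 123
  {Dale, Maple} + {Larch, Corby}: 49 + 57 = 106
  {Larch} + {Dale, Maple, Corby}: 36 + 49 = 85
  {Dale, Larch} + {Maple, Corby}: 60 + 46 = 106
  {Maple, Larch} + {Dale, Corby}: 57 + 49 = 106
  … (7 splits in total)
Best: vehicle 1 Ash → Larch → Ash = 36; vehicle 2 Ash → Dale → Maple → Corby → Ash = 49; combined 85.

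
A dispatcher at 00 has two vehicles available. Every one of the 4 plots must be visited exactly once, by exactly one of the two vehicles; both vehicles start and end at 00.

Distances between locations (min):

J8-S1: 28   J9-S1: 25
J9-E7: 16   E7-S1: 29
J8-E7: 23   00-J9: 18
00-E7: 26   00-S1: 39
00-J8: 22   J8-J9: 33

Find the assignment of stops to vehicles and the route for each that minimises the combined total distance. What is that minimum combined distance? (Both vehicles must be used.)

141 min — the smallest possible combined total.

Try each way of splitting the stops between the two vehicles (each non-empty) and, for each split, find the best tour for each vehicle:
  {J8} + {J9, E7, S1}: 44 + 98 = 142
  {J9} + {J8, E7, S1}: 36 + 105 = 141
  {J8, J9} + {E7, S1}: 73 + 94 = 167
  {E7} + {J8, J9, S1}: 52 + 93 = 145
  {J8, E7} + {J9, S1}: 71 + 82 = 153
  {J9, E7} + {J8, S1}: 60 + 89 = 149
  … (7 splits in total)
Best: vehicle 1 00 → J9 → 00 = 36; vehicle 2 00 → J8 → S1 → E7 → 00 = 105; combined 141.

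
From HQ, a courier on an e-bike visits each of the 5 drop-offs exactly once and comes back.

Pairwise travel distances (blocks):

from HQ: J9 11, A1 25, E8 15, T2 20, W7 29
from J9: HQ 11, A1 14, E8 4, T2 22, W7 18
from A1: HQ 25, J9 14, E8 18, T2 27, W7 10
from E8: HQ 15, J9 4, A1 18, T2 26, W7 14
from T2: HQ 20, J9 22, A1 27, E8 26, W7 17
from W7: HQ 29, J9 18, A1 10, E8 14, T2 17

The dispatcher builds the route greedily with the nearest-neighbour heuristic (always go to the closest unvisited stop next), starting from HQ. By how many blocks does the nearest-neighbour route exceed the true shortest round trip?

From HQ: J9=11, E8=15, T2=20, A1=25, W7=29 → choose J9 (11).
From J9: E8=4, A1=14, W7=18, T2=22 → choose E8 (4).
From E8: W7=14, A1=18, T2=26 → choose W7 (14).
From W7: A1=10, T2=17 → choose A1 (10).
From A1: T2=27 → choose T2 (27).
NN route HQ → J9 → E8 → W7 → A1 → T2 → HQ costs 86.
Optimal: HQ → J9 → E8 → A1 → W7 → T2 → HQ costs 80 (by enumerating all 60 distinct tours).
Excess = 86 − 80 = 6.

The nearest-neighbour route is 6 blocks longer than optimal.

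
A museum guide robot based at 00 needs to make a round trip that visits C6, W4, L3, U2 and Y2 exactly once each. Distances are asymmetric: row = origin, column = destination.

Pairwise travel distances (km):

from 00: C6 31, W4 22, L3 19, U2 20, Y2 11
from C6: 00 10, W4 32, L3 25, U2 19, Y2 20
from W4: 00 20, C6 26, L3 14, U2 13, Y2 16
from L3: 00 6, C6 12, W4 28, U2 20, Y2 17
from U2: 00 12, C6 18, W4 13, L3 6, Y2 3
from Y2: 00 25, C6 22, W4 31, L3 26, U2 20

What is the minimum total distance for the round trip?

80 km — the shortest possible round trip.

00 → C6 → W4 → L3 → U2 → Y2 → 00: 31+32+14+20+3+25 = 125
00 → C6 → W4 → L3 → Y2 → U2 → 00: 31+32+14+17+20+12 = 126
00 → C6 → W4 → U2 → L3 → Y2 → 00: 31+32+13+6+17+25 = 124
00 → C6 → W4 → U2 → Y2 → L3 → 00: 31+32+13+3+26+6 = 111
00 → C6 → W4 → Y2 → L3 → U2 → 00: 31+32+16+26+20+12 = 137
00 → C6 → W4 → Y2 → U2 → L3 → 00: 31+32+16+20+6+6 = 111
00 → C6 → L3 → W4 → U2 → Y2 → 00: 31+25+28+13+3+25 = 125
00 → C6 → L3 → W4 → Y2 → U2 → 00: 31+25+28+16+20+12 = 132
00 → C6 → L3 → U2 → W4 → Y2 → 00: 31+25+20+13+16+25 = 130
00 → C6 → L3 → U2 → Y2 → W4 → 00: 31+25+20+3+31+20 = 130
00 → C6 → L3 → Y2 → W4 → U2 → 00: 31+25+17+31+13+12 = 129
00 → C6 → L3 → Y2 → U2 → W4 → 00: 31+25+17+20+13+20 = 126
00 → C6 → U2 → W4 → L3 → Y2 → 00: 31+19+13+14+17+25 = 119
00 → C6 → U2 → W4 → Y2 → L3 → 00: 31+19+13+16+26+6 = 111
… (106 more)
00 → Y2 → U2 → W4 → L3 → C6 → 00: 11+20+13+14+12+10 = 80  ← best
The minimum is 80.
One optimal route: 00 → Y2 → U2 → W4 → L3 → C6 → 00.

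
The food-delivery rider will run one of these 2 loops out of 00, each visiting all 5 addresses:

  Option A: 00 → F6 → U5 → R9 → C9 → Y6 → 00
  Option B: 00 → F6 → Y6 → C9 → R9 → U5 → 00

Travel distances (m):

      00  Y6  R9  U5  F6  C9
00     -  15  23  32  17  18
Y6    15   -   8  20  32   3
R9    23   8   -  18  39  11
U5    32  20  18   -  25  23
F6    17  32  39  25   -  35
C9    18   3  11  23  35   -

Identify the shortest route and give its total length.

Option A: 17 + 25 + 18 + 11 + 3 + 15 = 89
Option B: 17 + 32 + 3 + 11 + 18 + 32 = 113

89 m — Option A is the shortest.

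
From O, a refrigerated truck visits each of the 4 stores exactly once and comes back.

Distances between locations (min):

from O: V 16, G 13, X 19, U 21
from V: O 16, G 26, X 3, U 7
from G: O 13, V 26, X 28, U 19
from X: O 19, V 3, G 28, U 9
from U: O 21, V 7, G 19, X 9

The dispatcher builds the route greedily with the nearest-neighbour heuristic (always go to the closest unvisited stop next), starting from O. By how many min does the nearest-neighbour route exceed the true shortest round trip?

From O: G=13, V=16, X=19, U=21 → choose G (13).
From G: U=19, V=26, X=28 → choose U (19).
From U: V=7, X=9 → choose V (7).
From V: X=3 → choose X (3).
NN route O → G → U → V → X → O costs 61.
Optimal: O → V → X → U → G → O costs 60 (by enumerating all 12 distinct tours).
Excess = 61 − 60 = 1.

1 min longer than the optimal tour.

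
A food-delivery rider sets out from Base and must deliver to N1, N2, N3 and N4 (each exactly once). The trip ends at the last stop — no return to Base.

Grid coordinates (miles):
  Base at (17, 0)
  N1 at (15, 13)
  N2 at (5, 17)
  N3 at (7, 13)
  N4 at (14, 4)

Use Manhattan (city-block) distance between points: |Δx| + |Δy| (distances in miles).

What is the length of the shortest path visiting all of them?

Shortest open route: 31 miles.

There are 4! = 24 possible orderings.
Base→N1→N2→N3→N4: 15+14+6+16 = 51
Base→N1→N2→N4→N3: 15+14+22+16 = 67
Base→N1→N3→N2→N4: 15+8+6+22 = 51
Base→N1→N3→N4→N2: 15+8+16+22 = 61
Base→N1→N4→N2→N3: 15+10+22+6 = 53
Base→N1→N4→N3→N2: 15+10+16+6 = 47
Base→N2→N1→N3→N4: 29+14+8+16 = 67
Base→N2→N1→N4→N3: 29+14+10+16 = 69
Base→N2→N3→N1→N4: 29+6+8+10 = 53
Base→N2→N3→N4→N1: 29+6+16+10 = 61
Base→N2→N4→N1→N3: 29+22+10+8 = 69
Base→N2→N4→N3→N1: 29+22+16+8 = 75
Base→N3→N1→N2→N4: 23+8+14+22 = 67
Base→N3→N1→N4→N2: 23+8+10+22 = 63
… (10 more)
Base→N4→N1→N3→N2: 7+10+8+6 = 31  ← best
The minimum is 31.
One shortest path: Base → N4 → N1 → N3 → N2.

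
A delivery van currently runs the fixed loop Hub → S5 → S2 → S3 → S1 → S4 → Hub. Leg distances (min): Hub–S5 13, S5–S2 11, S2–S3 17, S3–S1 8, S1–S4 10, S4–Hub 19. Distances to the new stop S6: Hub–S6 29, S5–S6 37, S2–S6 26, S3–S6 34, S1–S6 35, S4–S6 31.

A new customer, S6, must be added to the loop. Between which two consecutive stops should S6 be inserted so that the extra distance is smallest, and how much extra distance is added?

Minimum extra distance: 41 min, inserting S6 between S4 and Hub.

Insertion cost between consecutive stops i–j is d(i,S6) + d(S6,j) − d(i,j):
  between Hub and S5: 29 + 37 − 13 = 53
  between S5 and S2: 37 + 26 − 11 = 52
  between S2 and S3: 26 + 34 − 17 = 43
  between S3 and S1: 34 + 35 − 8 = 61
  between S1 and S4: 35 + 31 − 10 = 56
  between S4 and Hub: 31 + 29 − 19 = 41
Cheapest insertion is between S4 and Hub, adding 41.
New total = 78 + 41 = 119.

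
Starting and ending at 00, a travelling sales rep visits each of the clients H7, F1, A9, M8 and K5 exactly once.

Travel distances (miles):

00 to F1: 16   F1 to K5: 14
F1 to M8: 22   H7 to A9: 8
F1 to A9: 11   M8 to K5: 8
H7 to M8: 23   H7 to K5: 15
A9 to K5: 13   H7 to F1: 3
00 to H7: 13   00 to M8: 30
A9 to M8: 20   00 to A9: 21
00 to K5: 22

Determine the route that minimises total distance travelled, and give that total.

77 miles — the shortest possible round trip.

With 5 stops there are 5!/2 = 60 distinct round trips (a route and its reverse cost the same).
00-H7-F1-A9-M8-K5-00: 13+3+11+20+8+22 = 77
00-H7-F1-A9-K5-M8-00: 13+3+11+13+8+30 = 78
00-H7-F1-M8-A9-K5-00: 13+3+22+20+13+22 = 93
00-H7-F1-M8-K5-A9-00: 13+3+22+8+13+21 = 80
00-H7-F1-K5-A9-M8-00: 13+3+14+13+20+30 = 93
00-H7-F1-K5-M8-A9-00: 13+3+14+8+20+21 = 79
00-H7-A9-F1-M8-K5-00: 13+8+11+22+8+22 = 84
00-H7-A9-F1-K5-M8-00: 13+8+11+14+8+30 = 84
00-H7-A9-M8-F1-K5-00: 13+8+20+22+14+22 = 99
00-H7-A9-M8-K5-F1-00: 13+8+20+8+14+16 = 79
00-H7-A9-K5-F1-M8-00: 13+8+13+14+22+30 = 100
00-H7-A9-K5-M8-F1-00: 13+8+13+8+22+16 = 80
00-H7-M8-F1-A9-K5-00: 13+23+22+11+13+22 = 104
00-H7-M8-F1-K5-A9-00: 13+23+22+14+13+21 = 106
… (46 more)
The minimum is 77.
One optimal route: 00 → H7 → F1 → A9 → M8 → K5 → 00 (or its reverse).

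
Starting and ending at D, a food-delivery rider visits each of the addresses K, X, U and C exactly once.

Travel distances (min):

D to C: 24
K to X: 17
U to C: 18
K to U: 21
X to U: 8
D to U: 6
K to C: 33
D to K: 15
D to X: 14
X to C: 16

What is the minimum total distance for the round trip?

Shortest round trip = 72 min.

With 4 stops there are 4!/2 = 12 distinct round trips (a route and its reverse cost the same).
D-K-X-U-C-D: 15+17+8+18+24 = 82
D-K-X-C-U-D: 15+17+16+18+6 = 72
D-K-U-X-C-D: 15+21+8+16+24 = 84
D-K-U-C-X-D: 15+21+18+16+14 = 84
D-K-C-X-U-D: 15+33+16+8+6 = 78
D-K-C-U-X-D: 15+33+18+8+14 = 88
D-X-K-U-C-D: 14+17+21+18+24 = 94
D-X-K-C-U-D: 14+17+33+18+6 = 88
D-X-U-K-C-D: 14+8+21+33+24 = 100
D-X-C-K-U-D: 14+16+33+21+6 = 90
D-U-K-X-C-D: 6+21+17+16+24 = 84
D-U-X-K-C-D: 6+8+17+33+24 = 88
The minimum is 72.
One optimal route: D → K → X → C → U → D (or its reverse).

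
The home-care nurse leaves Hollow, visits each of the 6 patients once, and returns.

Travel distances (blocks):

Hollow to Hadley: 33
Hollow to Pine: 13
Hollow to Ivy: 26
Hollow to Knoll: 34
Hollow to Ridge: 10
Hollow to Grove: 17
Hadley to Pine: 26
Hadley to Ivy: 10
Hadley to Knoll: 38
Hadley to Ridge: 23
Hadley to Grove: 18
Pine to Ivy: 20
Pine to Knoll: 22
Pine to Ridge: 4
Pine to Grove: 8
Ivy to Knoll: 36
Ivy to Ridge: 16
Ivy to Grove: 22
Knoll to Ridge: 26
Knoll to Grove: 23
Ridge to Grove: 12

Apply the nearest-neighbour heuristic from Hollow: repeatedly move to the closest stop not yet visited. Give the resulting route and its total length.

At Hollow the remaining stops are Ridge 10, Pine 13, Grove 17, Ivy 26, Hadley 33, Knoll 34; go to Ridge.
At Ridge the remaining stops are Pine 4, Grove 12, Ivy 16, Hadley 23, Knoll 26; go to Pine.
At Pine the remaining stops are Grove 8, Ivy 20, Knoll 22, Hadley 26; go to Grove.
At Grove the remaining stops are Hadley 18, Ivy 22, Knoll 23; go to Hadley.
At Hadley the remaining stops are Ivy 10, Knoll 38; go to Ivy.
At Ivy the remaining stops are Knoll 36; go to Knoll.
Return Knoll→Hollow: 34.
Total = 10 + 4 + 8 + 18 + 10 + 36 + 34 = 120.

Nearest-neighbour total = 120 blocks; route Hollow → Ridge → Pine → Grove → Hadley → Ivy → Knoll → Hollow.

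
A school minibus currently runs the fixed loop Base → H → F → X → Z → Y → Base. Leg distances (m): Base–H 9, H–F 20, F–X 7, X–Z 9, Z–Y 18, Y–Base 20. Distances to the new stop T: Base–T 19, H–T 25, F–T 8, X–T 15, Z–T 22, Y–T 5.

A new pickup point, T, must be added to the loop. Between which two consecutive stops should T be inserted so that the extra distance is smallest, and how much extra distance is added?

Adding 4 m by placing T on the Y–Base leg.

Insertion cost between consecutive stops i–j is d(i,T) + d(T,j) − d(i,j):
  between Base and H: 19 + 25 − 9 = 35
  between H and F: 25 + 8 − 20 = 13
  between F and X: 8 + 15 − 7 = 16
  between X and Z: 15 + 22 − 9 = 28
  between Z and Y: 22 + 5 − 18 = 9
  between Y and Base: 5 + 19 − 20 = 4
Cheapest insertion is between Y and Base, adding 4.
New total = 83 + 4 = 87.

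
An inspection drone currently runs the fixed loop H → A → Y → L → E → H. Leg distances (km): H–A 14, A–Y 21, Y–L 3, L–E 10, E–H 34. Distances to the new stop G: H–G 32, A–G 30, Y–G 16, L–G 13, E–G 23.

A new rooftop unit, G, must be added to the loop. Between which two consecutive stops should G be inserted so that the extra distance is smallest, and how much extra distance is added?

Insertion cost between consecutive stops i–j is d(i,G) + d(G,j) − d(i,j):
  between H and A: 32 + 30 − 14 = 48
  between A and Y: 30 + 16 − 21 = 25
  between Y and L: 16 + 13 − 3 = 26
  between L and E: 13 + 23 − 10 = 26
  between E and H: 23 + 32 − 34 = 21
Cheapest insertion is between E and H, adding 21.
New total = 82 + 21 = 103.

Adding 21 km by placing G on the E–H leg.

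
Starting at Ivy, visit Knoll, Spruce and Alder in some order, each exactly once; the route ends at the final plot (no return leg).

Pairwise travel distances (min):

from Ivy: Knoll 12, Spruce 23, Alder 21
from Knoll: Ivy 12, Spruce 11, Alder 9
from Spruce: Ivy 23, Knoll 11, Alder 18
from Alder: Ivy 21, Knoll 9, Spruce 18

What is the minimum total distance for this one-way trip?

39 min — the minimum one-way total.

There are 3! = 6 possible orderings.
Ivy - Knoll - Spruce - Alder: 12+11+18 = 41
Ivy - Knoll - Alder - Spruce: 12+9+18 = 39
Ivy - Spruce - Knoll - Alder: 23+11+9 = 43
Ivy - Spruce - Alder - Knoll: 23+18+9 = 50
Ivy - Alder - Knoll - Spruce: 21+9+11 = 41
Ivy - Alder - Spruce - Knoll: 21+18+11 = 50
The minimum is 39.
One shortest path: Ivy → Knoll → Alder → Spruce.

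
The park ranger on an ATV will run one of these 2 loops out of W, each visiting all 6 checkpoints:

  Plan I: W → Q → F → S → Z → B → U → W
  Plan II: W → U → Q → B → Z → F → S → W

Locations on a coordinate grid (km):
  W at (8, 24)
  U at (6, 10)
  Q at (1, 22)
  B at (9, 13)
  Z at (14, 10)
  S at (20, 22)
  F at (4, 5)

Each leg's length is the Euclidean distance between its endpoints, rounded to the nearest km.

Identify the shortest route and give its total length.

Plan I: 7 + 17 + 23 + 13 + 6 + 4 + 14 = 84
Plan II: 14 + 13 + 12 + 6 + 11 + 23 + 12 = 91

84 km — Plan I is the shortest.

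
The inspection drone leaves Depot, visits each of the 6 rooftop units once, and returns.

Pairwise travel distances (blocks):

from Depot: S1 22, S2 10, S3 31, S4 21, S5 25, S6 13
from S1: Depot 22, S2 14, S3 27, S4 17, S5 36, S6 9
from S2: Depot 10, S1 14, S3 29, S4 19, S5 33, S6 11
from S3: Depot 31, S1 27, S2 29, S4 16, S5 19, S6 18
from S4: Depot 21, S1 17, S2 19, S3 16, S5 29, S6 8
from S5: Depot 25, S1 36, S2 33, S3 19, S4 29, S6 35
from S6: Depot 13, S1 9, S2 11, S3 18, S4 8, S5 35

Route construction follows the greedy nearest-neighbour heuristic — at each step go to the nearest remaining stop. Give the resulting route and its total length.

Nearest-neighbour total = 122 blocks; route Depot → S2 → S6 → S4 → S3 → S5 → S1 → Depot.

At Depot the remaining stops are S2 10, S6 13, S4 21, S1 22, S5 25, S3 31; go to S2.
At S2 the remaining stops are S6 11, S1 14, S4 19, S3 29, S5 33; go to S6.
At S6 the remaining stops are S4 8, S1 9, S3 18, S5 35; go to S4.
At S4 the remaining stops are S3 16, S1 17, S5 29; go to S3.
At S3 the remaining stops are S5 19, S1 27; go to S5.
At S5 the remaining stops are S1 36; go to S1.
Return S1→Depot: 22.
Total = 10 + 11 + 8 + 16 + 19 + 36 + 22 = 122.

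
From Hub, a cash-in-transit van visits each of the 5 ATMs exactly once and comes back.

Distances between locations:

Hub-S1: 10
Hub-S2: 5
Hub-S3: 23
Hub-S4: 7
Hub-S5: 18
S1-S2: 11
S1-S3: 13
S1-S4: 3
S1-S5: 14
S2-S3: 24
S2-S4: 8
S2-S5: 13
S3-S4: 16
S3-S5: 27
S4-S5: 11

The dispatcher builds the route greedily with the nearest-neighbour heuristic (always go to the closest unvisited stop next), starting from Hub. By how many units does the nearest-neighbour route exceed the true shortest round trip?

6 longer than the optimal tour.

Hub: S2=5, S4=7, S1=10, S5=18, S3=23 ⇒ S2
S2: S4=8, S1=11, S5=13, S3=24 ⇒ S4
S4: S1=3, S5=11, S3=16 ⇒ S1
S1: S3=13, S5=14 ⇒ S3
S3: S5=27 ⇒ S5
NN route Hub → S2 → S4 → S1 → S3 → S5 → Hub costs 74.
Optimal: Hub → S1 → S3 → S4 → S5 → S2 → Hub costs 68 (by enumerating all 60 distinct tours).
Excess = 74 − 68 = 6.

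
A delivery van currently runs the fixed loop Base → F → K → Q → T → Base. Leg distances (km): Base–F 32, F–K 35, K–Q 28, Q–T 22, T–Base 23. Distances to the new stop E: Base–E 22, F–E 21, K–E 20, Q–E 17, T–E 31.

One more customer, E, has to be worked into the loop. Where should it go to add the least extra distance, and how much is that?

Minimum extra distance: 6 km, inserting E between F and K.

Insertion cost between consecutive stops i–j is d(i,E) + d(E,j) − d(i,j):
  between Base and F: 22 + 21 − 32 = 11
  between F and K: 21 + 20 − 35 = 6
  between K and Q: 20 + 17 − 28 = 9
  between Q and T: 17 + 31 − 22 = 26
  between T and Base: 31 + 22 − 23 = 30
Cheapest insertion is between F and K, adding 6.
New total = 140 + 6 = 146.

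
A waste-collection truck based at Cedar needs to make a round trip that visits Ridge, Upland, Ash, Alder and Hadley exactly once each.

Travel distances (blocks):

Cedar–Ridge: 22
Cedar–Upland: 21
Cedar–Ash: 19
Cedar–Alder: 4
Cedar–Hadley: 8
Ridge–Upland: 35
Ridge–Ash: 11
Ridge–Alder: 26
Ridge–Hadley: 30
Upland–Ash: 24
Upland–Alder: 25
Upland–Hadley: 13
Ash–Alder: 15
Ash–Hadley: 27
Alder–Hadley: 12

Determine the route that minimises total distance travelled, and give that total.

86 blocks — the shortest possible round trip.

With 5 stops there are 5!/2 = 60 distinct round trips (a route and its reverse cost the same).
Cedar - Ridge - Upland - Ash - Alder - Hadley - Cedar: 22+35+24+15+12+8 = 116
Cedar - Ridge - Upland - Ash - Hadley - Alder - Cedar: 22+35+24+27+12+4 = 124
Cedar - Ridge - Upland - Alder - Ash - Hadley - Cedar: 22+35+25+15+27+8 = 132
Cedar - Ridge - Upland - Alder - Hadley - Ash - Cedar: 22+35+25+12+27+19 = 140
Cedar - Ridge - Upland - Hadley - Ash - Alder - Cedar: 22+35+13+27+15+4 = 116
Cedar - Ridge - Upland - Hadley - Alder - Ash - Cedar: 22+35+13+12+15+19 = 116
Cedar - Ridge - Ash - Upland - Alder - Hadley - Cedar: 22+11+24+25+12+8 = 102
Cedar - Ridge - Ash - Upland - Hadley - Alder - Cedar: 22+11+24+13+12+4 = 86
Cedar - Ridge - Ash - Alder - Upland - Hadley - Cedar: 22+11+15+25+13+8 = 94
Cedar - Ridge - Ash - Alder - Hadley - Upland - Cedar: 22+11+15+12+13+21 = 94
Cedar - Ridge - Ash - Hadley - Upland - Alder - Cedar: 22+11+27+13+25+4 = 102
Cedar - Ridge - Ash - Hadley - Alder - Upland - Cedar: 22+11+27+12+25+21 = 118
Cedar - Ridge - Alder - Upland - Ash - Hadley - Cedar: 22+26+25+24+27+8 = 132
Cedar - Ridge - Alder - Upland - Hadley - Ash - Cedar: 22+26+25+13+27+19 = 132
… (46 more)
The minimum is 86.
One optimal route: Cedar → Ridge → Ash → Upland → Hadley → Alder → Cedar (or its reverse).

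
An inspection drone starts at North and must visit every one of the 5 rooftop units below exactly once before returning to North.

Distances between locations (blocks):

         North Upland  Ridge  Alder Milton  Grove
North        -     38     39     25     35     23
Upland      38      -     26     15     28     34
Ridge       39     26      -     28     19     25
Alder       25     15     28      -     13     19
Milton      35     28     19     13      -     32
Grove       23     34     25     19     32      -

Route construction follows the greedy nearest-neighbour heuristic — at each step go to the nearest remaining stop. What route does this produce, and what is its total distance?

North → [Grove:23 / Alder:25 / Milton:35 / Upland:38 / Ridge:39] → Grove (23)
Grove → [Alder:19 / Ridge:25 / Milton:32 / Upland:34] → Alder (19)
Alder → [Milton:13 / Upland:15 / Ridge:28] → Milton (13)
Milton → [Ridge:19 / Upland:28] → Ridge (19)
Ridge → [Upland:26] → Upland (26)
Return Upland→North: 38.
Total = 23 + 19 + 13 + 19 + 26 + 38 = 138.

Total distance 138 blocks via the nearest-neighbour route North → Grove → Alder → Milton → Ridge → Upland → North.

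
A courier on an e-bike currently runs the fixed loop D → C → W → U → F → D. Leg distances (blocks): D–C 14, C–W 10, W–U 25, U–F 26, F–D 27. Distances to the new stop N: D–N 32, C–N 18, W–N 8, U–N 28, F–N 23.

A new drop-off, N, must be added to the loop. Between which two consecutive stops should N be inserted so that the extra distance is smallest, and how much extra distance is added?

Insertion cost between consecutive stops i–j is d(i,N) + d(N,j) − d(i,j):
  between D and C: 32 + 18 − 14 = 36
  between C and W: 18 + 8 − 10 = 16
  between W and U: 8 + 28 − 25 = 11
  between U and F: 28 + 23 − 26 = 25
  between F and D: 23 + 32 − 27 = 28
Cheapest insertion is between W and U, adding 11.
New total = 102 + 11 = 113.

Minimum extra distance: 11 blocks, inserting N between W and U.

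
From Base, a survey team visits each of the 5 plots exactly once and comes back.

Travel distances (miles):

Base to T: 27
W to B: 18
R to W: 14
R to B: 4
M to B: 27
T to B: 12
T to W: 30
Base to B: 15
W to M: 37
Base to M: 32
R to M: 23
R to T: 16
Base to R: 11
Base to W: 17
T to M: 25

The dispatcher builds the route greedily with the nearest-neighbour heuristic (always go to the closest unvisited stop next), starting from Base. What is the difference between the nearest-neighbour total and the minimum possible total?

The nearest-neighbour route is 2 miles longer than optimal.

Base: R=11, B=15, W=17, T=27, M=32 ⇒ R
R: B=4, W=14, T=16, M=23 ⇒ B
B: T=12, W=18, M=27 ⇒ T
T: M=25, W=30 ⇒ M
M: W=37 ⇒ W
NN route Base → R → B → T → M → W → Base costs 106.
Optimal: Base → W → R → B → T → M → Base costs 104 (by enumerating all 60 distinct tours).
Excess = 106 − 104 = 2.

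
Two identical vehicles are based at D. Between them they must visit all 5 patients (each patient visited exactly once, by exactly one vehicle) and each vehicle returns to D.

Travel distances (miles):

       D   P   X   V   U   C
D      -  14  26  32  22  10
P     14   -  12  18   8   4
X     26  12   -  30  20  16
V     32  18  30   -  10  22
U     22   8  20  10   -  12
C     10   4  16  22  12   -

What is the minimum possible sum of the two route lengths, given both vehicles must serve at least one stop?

Check every non-empty split of the stops between the two vehicles; for each half take its own optimal tour:
  {P} + {X, V, U, C}: 28 + 88 = 116
  {X} + {P, V, U, C}: 52 + 64 = 116
  {P, X} + {V, U, C}: 52 + 64 = 116
  {V} + {P, X, U, C}: 64 + 68 = 132
  {P, V} + {X, U, C}: 64 + 68 = 132
  {X, V} + {P, U, C}: 88 + 44 = 132
  … (15 splits in total)
  {P, X, V, U} + {C}: 88 + 20 = 108  ← best
Best: vehicle 1 D → P → X → V → U → D = 88; vehicle 2 D → C → D = 20; combined 108.

108 miles — the smallest possible combined total.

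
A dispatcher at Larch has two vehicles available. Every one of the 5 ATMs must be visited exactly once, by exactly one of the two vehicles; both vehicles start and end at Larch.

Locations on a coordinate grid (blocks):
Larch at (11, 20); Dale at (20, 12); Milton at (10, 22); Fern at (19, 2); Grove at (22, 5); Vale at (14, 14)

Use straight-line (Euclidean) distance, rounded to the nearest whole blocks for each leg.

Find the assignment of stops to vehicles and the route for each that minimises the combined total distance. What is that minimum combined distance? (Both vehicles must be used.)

There are 2^4 − 1 = 15 ways to divide the 5 stops into two non-empty groups. For each, the best each vehicle can do is its own shortest tour through its group:
  {Dale} + {Milton, Fern, Grove, Vale}: 24 + 47 = 71
  {Milton} + {Dale, Fern, Grove, Vale}: 4 + 43 = 47
  {Dale, Milton} + {Fern, Grove, Vale}: 28 + 43 = 71
  {Fern} + {Dale, Milton, Grove, Vale}: 40 + 42 = 82
  {Dale, Fern} + {Milton, Grove, Vale}: 42 + 42 = 84
  {Milton, Fern} + {Dale, Grove, Vale}: 44 + 38 = 82
  … (15 splits in total)
Best: vehicle 1 Larch → Milton → Larch = 4; vehicle 2 Larch → Dale → Grove → Fern → Vale → Larch = 43; combined 47.

Minimum combined distance: 47 blocks.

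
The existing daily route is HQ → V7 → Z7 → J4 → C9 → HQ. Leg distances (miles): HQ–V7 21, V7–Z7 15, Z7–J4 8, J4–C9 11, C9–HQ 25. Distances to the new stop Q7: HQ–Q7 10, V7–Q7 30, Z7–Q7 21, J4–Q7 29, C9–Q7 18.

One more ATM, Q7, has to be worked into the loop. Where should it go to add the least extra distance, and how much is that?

Minimum extra distance: 3 miles, inserting Q7 between C9 and HQ.

Insertion cost between consecutive stops i–j is d(i,Q7) + d(Q7,j) − d(i,j):
  between HQ and V7: 10 + 30 − 21 = 19
  between V7 and Z7: 30 + 21 − 15 = 36
  between Z7 and J4: 21 + 29 − 8 = 42
  between J4 and C9: 29 + 18 − 11 = 36
  between C9 and HQ: 18 + 10 − 25 = 3
Cheapest insertion is between C9 and HQ, adding 3.
New total = 80 + 3 = 83.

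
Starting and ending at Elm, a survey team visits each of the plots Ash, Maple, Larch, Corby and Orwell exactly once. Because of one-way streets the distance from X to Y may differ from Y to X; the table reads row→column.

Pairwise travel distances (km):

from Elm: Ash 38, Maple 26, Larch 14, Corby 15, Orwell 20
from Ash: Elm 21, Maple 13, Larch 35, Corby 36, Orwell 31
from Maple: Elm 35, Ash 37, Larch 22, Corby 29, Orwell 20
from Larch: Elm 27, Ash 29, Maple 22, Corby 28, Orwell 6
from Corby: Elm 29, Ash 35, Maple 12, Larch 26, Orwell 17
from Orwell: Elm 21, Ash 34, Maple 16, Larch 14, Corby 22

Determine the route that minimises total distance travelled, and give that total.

Elm→Ash→Maple→Larch→Corby→Orwell→Elm: 38+13+22+28+17+21 = 139
Elm→Ash→Maple→Larch→Orwell→Corby→Elm: 38+13+22+6+22+29 = 130
Elm→Ash→Maple→Corby→Larch→Orwell→Elm: 38+13+29+26+6+21 = 133
Elm→Ash→Maple→Corby→Orwell→Larch→Elm: 38+13+29+17+14+27 = 138
Elm→Ash→Maple→Orwell→Larch→Corby→Elm: 38+13+20+14+28+29 = 142
Elm→Ash→Maple→Orwell→Corby→Larch→Elm: 38+13+20+22+26+27 = 146
Elm→Ash→Larch→Maple→Corby→Orwell→Elm: 38+35+22+29+17+21 = 162
Elm→Ash→Larch→Maple→Orwell→Corby→Elm: 38+35+22+20+22+29 = 166
Elm→Ash→Larch→Corby→Maple→Orwell→Elm: 38+35+28+12+20+21 = 154
Elm→Ash→Larch→Corby→Orwell→Maple→Elm: 38+35+28+17+16+35 = 169
Elm→Ash→Larch→Orwell→Maple→Corby→Elm: 38+35+6+16+29+29 = 153
Elm→Ash→Larch→Orwell→Corby→Maple→Elm: 38+35+6+22+12+35 = 148
Elm→Ash→Corby→Maple→Larch→Orwell→Elm: 38+36+12+22+6+21 = 135
Elm→Ash→Corby→Maple→Orwell→Larch→Elm: 38+36+12+20+14+27 = 147
… (106 more)
Elm→Corby→Maple→Larch→Orwell→Ash→Elm: 15+12+22+6+34+21 = 110  ← best
The minimum is 110.
One optimal route: Elm → Corby → Maple → Larch → Orwell → Ash → Elm.

Minimum total distance: 110 km.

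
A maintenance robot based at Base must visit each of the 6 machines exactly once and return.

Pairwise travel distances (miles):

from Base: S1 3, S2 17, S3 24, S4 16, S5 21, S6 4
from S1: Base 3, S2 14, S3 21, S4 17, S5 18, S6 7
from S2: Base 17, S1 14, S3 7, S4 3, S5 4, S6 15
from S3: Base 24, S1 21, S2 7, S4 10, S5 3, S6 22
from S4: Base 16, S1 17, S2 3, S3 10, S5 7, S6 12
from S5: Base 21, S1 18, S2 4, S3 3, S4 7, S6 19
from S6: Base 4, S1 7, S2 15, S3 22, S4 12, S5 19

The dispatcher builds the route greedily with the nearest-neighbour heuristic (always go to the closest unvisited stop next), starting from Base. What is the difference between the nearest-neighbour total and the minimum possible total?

6 miles longer than the optimal tour.

From Base: S1=3, S6=4, S4=16, S2=17, S5=21, S3=24 → choose S1 (3).
From S1: S6=7, S2=14, S4=17, S5=18, S3=21 → choose S6 (7).
From S6: S4=12, S2=15, S5=19, S3=22 → choose S4 (12).
From S4: S2=3, S5=7, S3=10 → choose S2 (3).
From S2: S5=4, S3=7 → choose S5 (4).
From S5: S3=3 → choose S3 (3).
NN route Base → S1 → S6 → S4 → S2 → S5 → S3 → Base costs 56.
Optimal: Base → S1 → S2 → S3 → S5 → S4 → S6 → Base costs 50 (by enumerating all 360 distinct tours).
Excess = 56 − 50 = 6.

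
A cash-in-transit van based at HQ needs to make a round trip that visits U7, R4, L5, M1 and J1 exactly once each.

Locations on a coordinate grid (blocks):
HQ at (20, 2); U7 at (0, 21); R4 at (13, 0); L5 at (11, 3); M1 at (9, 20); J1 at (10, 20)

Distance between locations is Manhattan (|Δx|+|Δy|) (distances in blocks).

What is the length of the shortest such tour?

Shortest round trip = 82 blocks.

With 5 stops there are 5!/2 = 60 distinct round trips (a route and its reverse cost the same).
HQ-U7-R4-L5-M1-J1-HQ: 39+34+5+19+1+28 = 126
HQ-U7-R4-L5-J1-M1-HQ: 39+34+5+18+1+29 = 126
HQ-U7-R4-M1-L5-J1-HQ: 39+34+24+19+18+28 = 162
HQ-U7-R4-M1-J1-L5-HQ: 39+34+24+1+18+10 = 126
HQ-U7-R4-J1-L5-M1-HQ: 39+34+23+18+19+29 = 162
HQ-U7-R4-J1-M1-L5-HQ: 39+34+23+1+19+10 = 126
HQ-U7-L5-R4-M1-J1-HQ: 39+29+5+24+1+28 = 126
HQ-U7-L5-R4-J1-M1-HQ: 39+29+5+23+1+29 = 126
HQ-U7-L5-M1-R4-J1-HQ: 39+29+19+24+23+28 = 162
HQ-U7-L5-M1-J1-R4-HQ: 39+29+19+1+23+9 = 120
HQ-U7-L5-J1-R4-M1-HQ: 39+29+18+23+24+29 = 162
HQ-U7-L5-J1-M1-R4-HQ: 39+29+18+1+24+9 = 120
HQ-U7-M1-R4-L5-J1-HQ: 39+10+24+5+18+28 = 124
HQ-U7-M1-R4-J1-L5-HQ: 39+10+24+23+18+10 = 124
… (46 more)
HQ-U7-M1-J1-L5-R4-HQ: 39+10+1+18+5+9 = 82  ← best
The minimum is 82.
One optimal route: HQ → U7 → M1 → J1 → L5 → R4 → HQ (or its reverse).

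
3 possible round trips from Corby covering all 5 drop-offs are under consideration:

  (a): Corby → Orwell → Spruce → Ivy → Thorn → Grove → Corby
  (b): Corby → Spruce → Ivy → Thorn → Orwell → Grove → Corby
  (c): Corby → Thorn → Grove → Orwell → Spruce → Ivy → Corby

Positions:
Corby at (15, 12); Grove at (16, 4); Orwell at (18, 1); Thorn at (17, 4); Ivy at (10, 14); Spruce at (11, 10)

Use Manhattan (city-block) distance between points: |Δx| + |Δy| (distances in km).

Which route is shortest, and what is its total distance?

(a): 14 + 16 + 5 + 17 + 1 + 9 = 62
(b): 6 + 5 + 17 + 4 + 5 + 9 = 46
(c): 10 + 1 + 5 + 16 + 5 + 7 = 44

Shortest is (c), total 44 km.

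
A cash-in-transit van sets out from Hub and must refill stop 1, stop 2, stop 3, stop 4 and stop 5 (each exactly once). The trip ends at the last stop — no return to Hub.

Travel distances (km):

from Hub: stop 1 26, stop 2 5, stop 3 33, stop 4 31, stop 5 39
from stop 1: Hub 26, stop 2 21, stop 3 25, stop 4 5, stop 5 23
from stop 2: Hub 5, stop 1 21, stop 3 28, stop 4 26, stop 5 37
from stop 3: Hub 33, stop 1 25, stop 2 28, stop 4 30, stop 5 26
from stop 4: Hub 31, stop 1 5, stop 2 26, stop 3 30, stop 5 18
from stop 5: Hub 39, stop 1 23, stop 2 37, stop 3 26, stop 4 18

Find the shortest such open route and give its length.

75 km — the minimum one-way total.

There are 5! = 120 possible orderings.
Hub → stop 1 → stop 2 → stop 3 → stop 4 → stop 5: 26+21+28+30+18 = 123
Hub → stop 1 → stop 2 → stop 3 → stop 5 → stop 4: 26+21+28+26+18 = 119
Hub → stop 1 → stop 2 → stop 4 → stop 3 → stop 5: 26+21+26+30+26 = 129
Hub → stop 1 → stop 2 → stop 4 → stop 5 → stop 3: 26+21+26+18+26 = 117
Hub → stop 1 → stop 2 → stop 5 → stop 3 → stop 4: 26+21+37+26+30 = 140
Hub → stop 1 → stop 2 → stop 5 → stop 4 → stop 3: 26+21+37+18+30 = 132
Hub → stop 1 → stop 3 → stop 2 → stop 4 → stop 5: 26+25+28+26+18 = 123
Hub → stop 1 → stop 3 → stop 2 → stop 5 → stop 4: 26+25+28+37+18 = 134
Hub → stop 1 → stop 3 → stop 4 → stop 2 → stop 5: 26+25+30+26+37 = 144
Hub → stop 1 → stop 3 → stop 4 → stop 5 → stop 2: 26+25+30+18+37 = 136
Hub → stop 1 → stop 3 → stop 5 → stop 2 → stop 4: 26+25+26+37+26 = 140
Hub → stop 1 → stop 3 → stop 5 → stop 4 → stop 2: 26+25+26+18+26 = 121
Hub → stop 1 → stop 4 → stop 2 → stop 3 → stop 5: 26+5+26+28+26 = 111
Hub → stop 1 → stop 4 → stop 2 → stop 5 → stop 3: 26+5+26+37+26 = 120
… (106 more)
Hub → stop 2 → stop 1 → stop 4 → stop 5 → stop 3: 5+21+5+18+26 = 75  ← best
The minimum is 75.
One shortest path: Hub → stop 2 → stop 1 → stop 4 → stop 5 → stop 3.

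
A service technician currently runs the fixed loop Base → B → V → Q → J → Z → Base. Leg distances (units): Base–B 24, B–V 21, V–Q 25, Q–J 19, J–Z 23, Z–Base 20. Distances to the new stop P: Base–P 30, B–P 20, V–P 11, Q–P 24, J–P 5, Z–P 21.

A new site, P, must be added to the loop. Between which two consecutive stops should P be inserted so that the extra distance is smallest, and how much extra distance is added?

+3 — insert P between J and Z.

Insertion cost between consecutive stops i–j is d(i,P) + d(P,j) − d(i,j):
  between Base and B: 30 + 20 − 24 = 26
  between B and V: 20 + 11 − 21 = 10
  between V and Q: 11 + 24 − 25 = 10
  between Q and J: 24 + 5 − 19 = 10
  between J and Z: 5 + 21 − 23 = 3
  between Z and Base: 21 + 30 − 20 = 31
Cheapest insertion is between J and Z, adding 3.
New total = 132 + 3 = 135.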